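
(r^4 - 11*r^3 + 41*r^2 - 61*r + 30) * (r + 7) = r^5 - 4*r^4 - 36*r^3 + 226*r^2 - 397*r + 210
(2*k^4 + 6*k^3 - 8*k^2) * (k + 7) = 2*k^5 + 20*k^4 + 34*k^3 - 56*k^2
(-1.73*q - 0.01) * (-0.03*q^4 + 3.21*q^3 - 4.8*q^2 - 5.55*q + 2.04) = 0.0519*q^5 - 5.553*q^4 + 8.2719*q^3 + 9.6495*q^2 - 3.4737*q - 0.0204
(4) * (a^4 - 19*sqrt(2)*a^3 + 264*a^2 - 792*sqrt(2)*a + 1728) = 4*a^4 - 76*sqrt(2)*a^3 + 1056*a^2 - 3168*sqrt(2)*a + 6912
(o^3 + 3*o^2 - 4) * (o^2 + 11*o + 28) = o^5 + 14*o^4 + 61*o^3 + 80*o^2 - 44*o - 112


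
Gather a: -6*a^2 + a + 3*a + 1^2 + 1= -6*a^2 + 4*a + 2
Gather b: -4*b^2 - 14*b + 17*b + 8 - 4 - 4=-4*b^2 + 3*b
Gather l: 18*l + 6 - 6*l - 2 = 12*l + 4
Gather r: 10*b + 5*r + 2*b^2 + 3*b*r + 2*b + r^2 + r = 2*b^2 + 12*b + r^2 + r*(3*b + 6)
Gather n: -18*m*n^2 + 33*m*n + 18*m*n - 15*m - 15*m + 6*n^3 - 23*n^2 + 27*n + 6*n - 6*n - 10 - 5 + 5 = -30*m + 6*n^3 + n^2*(-18*m - 23) + n*(51*m + 27) - 10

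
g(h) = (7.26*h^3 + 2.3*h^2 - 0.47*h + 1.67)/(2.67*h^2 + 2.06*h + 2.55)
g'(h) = (-5.34*h - 2.06)*(7.26*h^3 + 2.3*h^2 - 0.47*h + 1.67)/(2.67*h^2 + 2.06*h + 2.55)^2 + (21.78*h^2 + 4.6*h - 0.47)/(2.67*h^2 + 2.06*h + 2.55)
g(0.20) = 0.56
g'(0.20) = -0.14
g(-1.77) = -4.20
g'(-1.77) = 3.93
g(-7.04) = -20.05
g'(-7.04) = 2.77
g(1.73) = 3.21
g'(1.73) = 2.58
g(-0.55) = 0.64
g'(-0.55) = 1.86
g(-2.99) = -8.41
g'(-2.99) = 3.13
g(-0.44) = 0.79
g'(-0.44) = 0.90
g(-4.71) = -13.51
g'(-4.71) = 2.86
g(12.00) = 31.26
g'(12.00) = 2.73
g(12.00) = 31.26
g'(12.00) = 2.73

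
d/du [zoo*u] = zoo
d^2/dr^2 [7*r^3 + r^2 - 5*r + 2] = 42*r + 2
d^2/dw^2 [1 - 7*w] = 0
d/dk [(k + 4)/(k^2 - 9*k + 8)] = (k^2 - 9*k - (k + 4)*(2*k - 9) + 8)/(k^2 - 9*k + 8)^2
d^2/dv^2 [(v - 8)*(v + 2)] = 2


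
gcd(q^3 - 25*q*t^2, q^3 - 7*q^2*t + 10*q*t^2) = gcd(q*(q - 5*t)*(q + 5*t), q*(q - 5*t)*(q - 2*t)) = q^2 - 5*q*t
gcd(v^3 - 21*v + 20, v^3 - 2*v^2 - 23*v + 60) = v^2 + v - 20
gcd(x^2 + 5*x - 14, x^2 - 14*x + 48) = 1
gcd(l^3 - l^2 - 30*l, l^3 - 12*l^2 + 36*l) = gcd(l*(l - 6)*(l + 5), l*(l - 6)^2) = l^2 - 6*l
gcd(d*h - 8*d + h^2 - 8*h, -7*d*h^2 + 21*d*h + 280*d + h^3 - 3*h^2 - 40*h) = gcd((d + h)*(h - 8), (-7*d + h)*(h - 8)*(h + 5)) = h - 8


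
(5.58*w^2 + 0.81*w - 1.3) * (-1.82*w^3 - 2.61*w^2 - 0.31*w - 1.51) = -10.1556*w^5 - 16.038*w^4 - 1.4779*w^3 - 5.2839*w^2 - 0.8201*w + 1.963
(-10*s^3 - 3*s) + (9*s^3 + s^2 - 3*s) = -s^3 + s^2 - 6*s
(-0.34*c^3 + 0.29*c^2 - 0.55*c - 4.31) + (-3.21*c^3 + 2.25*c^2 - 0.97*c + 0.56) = -3.55*c^3 + 2.54*c^2 - 1.52*c - 3.75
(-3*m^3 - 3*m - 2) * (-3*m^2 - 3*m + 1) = 9*m^5 + 9*m^4 + 6*m^3 + 15*m^2 + 3*m - 2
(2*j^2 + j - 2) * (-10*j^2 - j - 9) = -20*j^4 - 12*j^3 + j^2 - 7*j + 18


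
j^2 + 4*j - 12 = (j - 2)*(j + 6)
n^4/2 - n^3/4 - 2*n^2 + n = n*(n/2 + 1)*(n - 2)*(n - 1/2)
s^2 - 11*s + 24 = (s - 8)*(s - 3)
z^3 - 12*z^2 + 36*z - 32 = (z - 8)*(z - 2)^2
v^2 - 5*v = v*(v - 5)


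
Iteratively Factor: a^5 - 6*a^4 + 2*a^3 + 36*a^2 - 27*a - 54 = (a + 2)*(a^4 - 8*a^3 + 18*a^2 - 27) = (a - 3)*(a + 2)*(a^3 - 5*a^2 + 3*a + 9) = (a - 3)^2*(a + 2)*(a^2 - 2*a - 3) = (a - 3)^2*(a + 1)*(a + 2)*(a - 3)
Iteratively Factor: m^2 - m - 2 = (m - 2)*(m + 1)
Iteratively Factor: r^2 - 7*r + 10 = (r - 2)*(r - 5)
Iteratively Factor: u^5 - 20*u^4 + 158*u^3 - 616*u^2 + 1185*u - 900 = (u - 5)*(u^4 - 15*u^3 + 83*u^2 - 201*u + 180) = (u - 5)^2*(u^3 - 10*u^2 + 33*u - 36) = (u - 5)^2*(u - 3)*(u^2 - 7*u + 12) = (u - 5)^2*(u - 3)^2*(u - 4)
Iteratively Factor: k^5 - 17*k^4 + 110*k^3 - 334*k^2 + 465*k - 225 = (k - 3)*(k^4 - 14*k^3 + 68*k^2 - 130*k + 75) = (k - 5)*(k - 3)*(k^3 - 9*k^2 + 23*k - 15) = (k - 5)^2*(k - 3)*(k^2 - 4*k + 3) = (k - 5)^2*(k - 3)*(k - 1)*(k - 3)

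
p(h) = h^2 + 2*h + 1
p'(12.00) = 26.00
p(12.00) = 169.00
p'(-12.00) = -22.00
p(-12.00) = 121.00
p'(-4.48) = -6.96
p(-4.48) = 12.11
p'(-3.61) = -5.22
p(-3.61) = 6.81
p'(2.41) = 6.82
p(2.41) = 11.63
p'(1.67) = 5.34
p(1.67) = 7.13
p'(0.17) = 2.34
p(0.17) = 1.37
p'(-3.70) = -5.40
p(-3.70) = 7.29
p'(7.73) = 17.46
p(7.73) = 76.21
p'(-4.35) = -6.70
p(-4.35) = 11.22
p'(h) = 2*h + 2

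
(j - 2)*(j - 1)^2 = j^3 - 4*j^2 + 5*j - 2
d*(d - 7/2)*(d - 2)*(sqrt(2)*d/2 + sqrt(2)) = sqrt(2)*d^4/2 - 7*sqrt(2)*d^3/4 - 2*sqrt(2)*d^2 + 7*sqrt(2)*d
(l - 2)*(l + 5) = l^2 + 3*l - 10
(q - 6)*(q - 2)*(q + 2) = q^3 - 6*q^2 - 4*q + 24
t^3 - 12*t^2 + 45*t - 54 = (t - 6)*(t - 3)^2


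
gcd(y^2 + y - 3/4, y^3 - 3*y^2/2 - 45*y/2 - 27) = y + 3/2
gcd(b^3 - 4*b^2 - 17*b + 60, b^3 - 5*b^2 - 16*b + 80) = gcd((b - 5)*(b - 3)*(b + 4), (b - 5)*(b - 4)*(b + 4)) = b^2 - b - 20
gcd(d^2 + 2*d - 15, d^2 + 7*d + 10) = d + 5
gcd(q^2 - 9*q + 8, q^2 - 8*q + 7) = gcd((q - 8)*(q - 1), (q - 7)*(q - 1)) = q - 1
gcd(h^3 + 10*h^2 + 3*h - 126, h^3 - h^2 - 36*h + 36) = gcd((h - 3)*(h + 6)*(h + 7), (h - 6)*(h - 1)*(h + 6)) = h + 6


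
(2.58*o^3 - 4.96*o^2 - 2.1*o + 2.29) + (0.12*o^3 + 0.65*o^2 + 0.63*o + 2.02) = 2.7*o^3 - 4.31*o^2 - 1.47*o + 4.31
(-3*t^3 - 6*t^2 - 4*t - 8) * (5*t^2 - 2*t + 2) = -15*t^5 - 24*t^4 - 14*t^3 - 44*t^2 + 8*t - 16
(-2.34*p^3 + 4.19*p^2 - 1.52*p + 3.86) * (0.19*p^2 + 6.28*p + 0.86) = -0.4446*p^5 - 13.8991*p^4 + 24.012*p^3 - 5.2088*p^2 + 22.9336*p + 3.3196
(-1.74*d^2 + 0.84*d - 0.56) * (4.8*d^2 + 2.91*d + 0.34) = -8.352*d^4 - 1.0314*d^3 - 0.8352*d^2 - 1.344*d - 0.1904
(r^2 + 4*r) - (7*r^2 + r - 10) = -6*r^2 + 3*r + 10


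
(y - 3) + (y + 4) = 2*y + 1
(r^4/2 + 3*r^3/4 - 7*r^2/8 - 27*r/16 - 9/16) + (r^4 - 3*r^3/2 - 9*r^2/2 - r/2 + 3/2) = 3*r^4/2 - 3*r^3/4 - 43*r^2/8 - 35*r/16 + 15/16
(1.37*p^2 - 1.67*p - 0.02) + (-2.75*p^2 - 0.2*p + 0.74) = -1.38*p^2 - 1.87*p + 0.72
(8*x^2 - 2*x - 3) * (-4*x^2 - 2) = -32*x^4 + 8*x^3 - 4*x^2 + 4*x + 6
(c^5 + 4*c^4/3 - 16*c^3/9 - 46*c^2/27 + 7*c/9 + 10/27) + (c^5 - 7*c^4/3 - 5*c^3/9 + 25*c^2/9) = 2*c^5 - c^4 - 7*c^3/3 + 29*c^2/27 + 7*c/9 + 10/27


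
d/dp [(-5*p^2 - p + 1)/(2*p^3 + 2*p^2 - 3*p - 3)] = (10*p^4 + 4*p^3 + 11*p^2 + 26*p + 6)/(4*p^6 + 8*p^5 - 8*p^4 - 24*p^3 - 3*p^2 + 18*p + 9)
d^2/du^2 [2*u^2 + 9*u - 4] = 4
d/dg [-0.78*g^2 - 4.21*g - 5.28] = -1.56*g - 4.21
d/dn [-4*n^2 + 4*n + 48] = 4 - 8*n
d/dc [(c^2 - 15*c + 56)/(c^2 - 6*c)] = (9*c^2 - 112*c + 336)/(c^2*(c^2 - 12*c + 36))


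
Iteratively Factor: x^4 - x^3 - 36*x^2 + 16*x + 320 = (x - 4)*(x^3 + 3*x^2 - 24*x - 80) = (x - 5)*(x - 4)*(x^2 + 8*x + 16) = (x - 5)*(x - 4)*(x + 4)*(x + 4)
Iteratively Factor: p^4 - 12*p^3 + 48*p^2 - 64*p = (p)*(p^3 - 12*p^2 + 48*p - 64) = p*(p - 4)*(p^2 - 8*p + 16) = p*(p - 4)^2*(p - 4)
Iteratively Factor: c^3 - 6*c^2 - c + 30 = (c + 2)*(c^2 - 8*c + 15) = (c - 3)*(c + 2)*(c - 5)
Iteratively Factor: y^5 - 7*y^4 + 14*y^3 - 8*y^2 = (y - 1)*(y^4 - 6*y^3 + 8*y^2) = (y - 2)*(y - 1)*(y^3 - 4*y^2) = (y - 4)*(y - 2)*(y - 1)*(y^2) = y*(y - 4)*(y - 2)*(y - 1)*(y)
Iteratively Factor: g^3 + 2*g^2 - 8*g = (g - 2)*(g^2 + 4*g) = (g - 2)*(g + 4)*(g)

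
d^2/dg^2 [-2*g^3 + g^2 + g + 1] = 2 - 12*g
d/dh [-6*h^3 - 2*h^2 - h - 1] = -18*h^2 - 4*h - 1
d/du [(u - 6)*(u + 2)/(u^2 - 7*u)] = 3*(-u^2 + 8*u - 28)/(u^2*(u^2 - 14*u + 49))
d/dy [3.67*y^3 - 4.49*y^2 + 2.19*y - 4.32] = 11.01*y^2 - 8.98*y + 2.19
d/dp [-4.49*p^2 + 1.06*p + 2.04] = 1.06 - 8.98*p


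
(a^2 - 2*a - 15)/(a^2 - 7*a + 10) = (a + 3)/(a - 2)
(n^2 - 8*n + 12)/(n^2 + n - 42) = (n - 2)/(n + 7)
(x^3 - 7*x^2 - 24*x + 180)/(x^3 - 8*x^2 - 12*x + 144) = (x + 5)/(x + 4)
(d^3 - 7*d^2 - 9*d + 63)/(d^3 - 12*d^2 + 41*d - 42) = (d + 3)/(d - 2)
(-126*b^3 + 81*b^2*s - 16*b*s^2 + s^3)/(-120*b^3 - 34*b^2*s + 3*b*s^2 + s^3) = (21*b^2 - 10*b*s + s^2)/(20*b^2 + 9*b*s + s^2)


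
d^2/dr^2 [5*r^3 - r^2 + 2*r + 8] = 30*r - 2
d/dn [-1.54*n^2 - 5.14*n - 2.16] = -3.08*n - 5.14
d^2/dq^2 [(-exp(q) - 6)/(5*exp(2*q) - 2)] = (-25*exp(4*q) - 600*exp(3*q) - 60*exp(2*q) - 240*exp(q) - 4)*exp(q)/(125*exp(6*q) - 150*exp(4*q) + 60*exp(2*q) - 8)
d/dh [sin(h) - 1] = cos(h)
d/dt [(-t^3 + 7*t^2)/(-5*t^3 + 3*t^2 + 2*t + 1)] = t*(32*t^3 - 4*t^2 + 11*t + 14)/(25*t^6 - 30*t^5 - 11*t^4 + 2*t^3 + 10*t^2 + 4*t + 1)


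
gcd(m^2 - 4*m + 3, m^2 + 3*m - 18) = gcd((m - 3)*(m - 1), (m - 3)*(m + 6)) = m - 3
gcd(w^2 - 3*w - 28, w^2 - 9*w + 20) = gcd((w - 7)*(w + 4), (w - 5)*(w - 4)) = 1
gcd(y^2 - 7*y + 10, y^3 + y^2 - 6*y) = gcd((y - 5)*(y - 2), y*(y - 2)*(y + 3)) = y - 2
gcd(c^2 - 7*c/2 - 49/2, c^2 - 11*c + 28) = c - 7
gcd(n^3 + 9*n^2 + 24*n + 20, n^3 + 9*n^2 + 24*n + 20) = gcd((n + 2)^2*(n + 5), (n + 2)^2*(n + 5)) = n^3 + 9*n^2 + 24*n + 20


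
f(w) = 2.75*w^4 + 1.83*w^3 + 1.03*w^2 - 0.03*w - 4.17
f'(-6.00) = -2190.75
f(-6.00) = 3201.81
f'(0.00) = -0.03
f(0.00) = -4.17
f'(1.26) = 33.29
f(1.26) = 8.02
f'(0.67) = 7.12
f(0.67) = -2.62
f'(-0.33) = -0.51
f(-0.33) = -4.08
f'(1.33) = 38.30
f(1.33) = 10.52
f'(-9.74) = -9663.39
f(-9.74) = 23152.52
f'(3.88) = 733.13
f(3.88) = 741.36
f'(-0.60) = -1.67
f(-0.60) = -3.82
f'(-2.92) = -233.10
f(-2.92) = 159.06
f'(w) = 11.0*w^3 + 5.49*w^2 + 2.06*w - 0.03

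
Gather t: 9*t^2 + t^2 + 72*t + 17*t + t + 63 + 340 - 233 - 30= 10*t^2 + 90*t + 140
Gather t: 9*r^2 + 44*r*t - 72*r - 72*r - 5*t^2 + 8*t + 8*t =9*r^2 - 144*r - 5*t^2 + t*(44*r + 16)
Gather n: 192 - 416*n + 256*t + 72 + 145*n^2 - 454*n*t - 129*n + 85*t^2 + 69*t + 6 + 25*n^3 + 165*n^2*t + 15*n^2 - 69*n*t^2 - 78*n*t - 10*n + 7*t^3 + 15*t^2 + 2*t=25*n^3 + n^2*(165*t + 160) + n*(-69*t^2 - 532*t - 555) + 7*t^3 + 100*t^2 + 327*t + 270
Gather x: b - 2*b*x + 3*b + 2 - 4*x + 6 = 4*b + x*(-2*b - 4) + 8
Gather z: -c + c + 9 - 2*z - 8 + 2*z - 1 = 0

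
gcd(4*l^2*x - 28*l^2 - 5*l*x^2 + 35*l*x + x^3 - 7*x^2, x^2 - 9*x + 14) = x - 7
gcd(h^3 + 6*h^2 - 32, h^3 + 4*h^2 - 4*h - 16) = h^2 + 2*h - 8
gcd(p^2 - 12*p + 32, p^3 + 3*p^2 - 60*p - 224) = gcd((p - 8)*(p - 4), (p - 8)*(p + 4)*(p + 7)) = p - 8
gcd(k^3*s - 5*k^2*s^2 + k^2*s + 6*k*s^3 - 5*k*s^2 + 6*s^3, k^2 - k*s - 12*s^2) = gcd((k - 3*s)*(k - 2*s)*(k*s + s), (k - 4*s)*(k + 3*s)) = 1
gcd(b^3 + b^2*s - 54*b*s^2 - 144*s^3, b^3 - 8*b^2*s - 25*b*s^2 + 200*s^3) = -b + 8*s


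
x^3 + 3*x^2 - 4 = (x - 1)*(x + 2)^2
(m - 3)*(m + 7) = m^2 + 4*m - 21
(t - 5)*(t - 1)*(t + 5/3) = t^3 - 13*t^2/3 - 5*t + 25/3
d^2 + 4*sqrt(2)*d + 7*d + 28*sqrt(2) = (d + 7)*(d + 4*sqrt(2))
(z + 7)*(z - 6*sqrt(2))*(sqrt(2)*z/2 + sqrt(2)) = sqrt(2)*z^3/2 - 6*z^2 + 9*sqrt(2)*z^2/2 - 54*z + 7*sqrt(2)*z - 84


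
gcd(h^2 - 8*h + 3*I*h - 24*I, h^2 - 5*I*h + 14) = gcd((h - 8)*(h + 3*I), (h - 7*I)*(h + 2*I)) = 1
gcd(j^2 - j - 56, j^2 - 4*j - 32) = j - 8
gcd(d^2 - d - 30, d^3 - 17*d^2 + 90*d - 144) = d - 6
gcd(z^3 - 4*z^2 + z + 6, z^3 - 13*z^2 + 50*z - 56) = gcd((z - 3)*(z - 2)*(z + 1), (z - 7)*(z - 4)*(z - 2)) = z - 2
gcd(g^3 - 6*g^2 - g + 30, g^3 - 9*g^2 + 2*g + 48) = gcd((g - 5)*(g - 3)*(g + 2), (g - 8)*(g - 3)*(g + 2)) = g^2 - g - 6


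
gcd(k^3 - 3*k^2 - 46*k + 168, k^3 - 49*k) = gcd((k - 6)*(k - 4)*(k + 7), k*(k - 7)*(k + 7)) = k + 7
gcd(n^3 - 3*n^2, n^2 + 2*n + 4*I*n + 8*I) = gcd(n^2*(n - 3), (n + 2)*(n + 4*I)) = 1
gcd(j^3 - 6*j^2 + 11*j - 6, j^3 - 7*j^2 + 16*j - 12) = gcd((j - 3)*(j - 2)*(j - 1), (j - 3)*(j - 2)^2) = j^2 - 5*j + 6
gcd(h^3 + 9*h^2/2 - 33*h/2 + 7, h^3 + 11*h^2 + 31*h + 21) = h + 7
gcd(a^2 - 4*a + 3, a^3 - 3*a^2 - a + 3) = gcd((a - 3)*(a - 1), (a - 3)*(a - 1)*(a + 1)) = a^2 - 4*a + 3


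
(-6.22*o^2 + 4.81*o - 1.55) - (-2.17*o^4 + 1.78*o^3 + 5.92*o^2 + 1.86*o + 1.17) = 2.17*o^4 - 1.78*o^3 - 12.14*o^2 + 2.95*o - 2.72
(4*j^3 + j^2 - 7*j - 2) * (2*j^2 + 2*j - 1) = 8*j^5 + 10*j^4 - 16*j^3 - 19*j^2 + 3*j + 2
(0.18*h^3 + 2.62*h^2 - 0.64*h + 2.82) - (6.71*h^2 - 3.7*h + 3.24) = 0.18*h^3 - 4.09*h^2 + 3.06*h - 0.42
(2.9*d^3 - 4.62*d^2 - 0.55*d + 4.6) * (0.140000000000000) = 0.406*d^3 - 0.6468*d^2 - 0.077*d + 0.644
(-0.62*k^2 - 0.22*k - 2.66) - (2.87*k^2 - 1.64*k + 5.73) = -3.49*k^2 + 1.42*k - 8.39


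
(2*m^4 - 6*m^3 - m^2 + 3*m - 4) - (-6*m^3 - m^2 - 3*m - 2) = 2*m^4 + 6*m - 2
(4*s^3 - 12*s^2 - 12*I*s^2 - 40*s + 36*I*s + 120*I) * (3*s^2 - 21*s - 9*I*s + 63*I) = 12*s^5 - 120*s^4 - 72*I*s^4 + 24*s^3 + 720*I*s^3 + 1920*s^2 - 792*I*s^2 - 1188*s - 5040*I*s - 7560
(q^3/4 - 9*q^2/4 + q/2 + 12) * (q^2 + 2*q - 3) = q^5/4 - 7*q^4/4 - 19*q^3/4 + 79*q^2/4 + 45*q/2 - 36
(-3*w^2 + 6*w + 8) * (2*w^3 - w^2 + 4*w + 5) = -6*w^5 + 15*w^4 - 2*w^3 + w^2 + 62*w + 40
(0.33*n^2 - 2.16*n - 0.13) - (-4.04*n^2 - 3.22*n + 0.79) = 4.37*n^2 + 1.06*n - 0.92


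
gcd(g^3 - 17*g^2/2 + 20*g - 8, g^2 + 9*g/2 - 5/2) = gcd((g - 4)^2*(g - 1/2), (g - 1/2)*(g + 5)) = g - 1/2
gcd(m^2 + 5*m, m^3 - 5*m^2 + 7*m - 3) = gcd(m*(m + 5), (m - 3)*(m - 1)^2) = 1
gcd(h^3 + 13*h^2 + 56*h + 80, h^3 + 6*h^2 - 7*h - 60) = h^2 + 9*h + 20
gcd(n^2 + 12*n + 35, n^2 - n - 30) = n + 5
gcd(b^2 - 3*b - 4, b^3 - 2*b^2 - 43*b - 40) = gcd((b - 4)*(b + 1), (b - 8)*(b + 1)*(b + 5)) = b + 1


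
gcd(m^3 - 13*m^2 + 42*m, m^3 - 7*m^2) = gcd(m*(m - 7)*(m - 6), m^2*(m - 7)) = m^2 - 7*m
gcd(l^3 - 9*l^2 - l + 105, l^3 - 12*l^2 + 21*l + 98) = l - 7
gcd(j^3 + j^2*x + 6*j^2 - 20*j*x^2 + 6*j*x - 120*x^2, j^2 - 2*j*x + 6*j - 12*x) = j + 6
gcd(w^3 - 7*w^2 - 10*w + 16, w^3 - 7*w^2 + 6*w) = w - 1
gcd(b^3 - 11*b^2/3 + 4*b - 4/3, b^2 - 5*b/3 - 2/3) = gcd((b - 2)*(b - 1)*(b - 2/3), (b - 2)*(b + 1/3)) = b - 2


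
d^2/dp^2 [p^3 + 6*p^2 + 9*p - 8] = 6*p + 12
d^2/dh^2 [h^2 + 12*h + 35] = 2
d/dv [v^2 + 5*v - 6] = 2*v + 5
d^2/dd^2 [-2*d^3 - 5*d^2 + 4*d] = -12*d - 10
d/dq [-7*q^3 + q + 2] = 1 - 21*q^2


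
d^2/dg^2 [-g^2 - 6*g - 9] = -2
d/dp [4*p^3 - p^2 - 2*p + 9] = 12*p^2 - 2*p - 2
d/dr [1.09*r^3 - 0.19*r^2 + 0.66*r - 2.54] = 3.27*r^2 - 0.38*r + 0.66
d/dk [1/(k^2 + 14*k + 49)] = 2*(-k - 7)/(k^2 + 14*k + 49)^2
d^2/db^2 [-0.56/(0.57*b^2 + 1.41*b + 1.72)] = (0.363888*b^2 + 0.900144*b - 0.56*(1.14*b + 1.41)*(2.28*b + 2.82) + 1.098048)/(0.57*b^2 + 1.41*b + 1.72)^3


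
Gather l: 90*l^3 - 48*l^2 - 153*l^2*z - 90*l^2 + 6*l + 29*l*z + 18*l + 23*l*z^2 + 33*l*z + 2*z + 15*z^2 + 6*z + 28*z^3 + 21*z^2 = 90*l^3 + l^2*(-153*z - 138) + l*(23*z^2 + 62*z + 24) + 28*z^3 + 36*z^2 + 8*z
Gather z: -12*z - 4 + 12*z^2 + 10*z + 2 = 12*z^2 - 2*z - 2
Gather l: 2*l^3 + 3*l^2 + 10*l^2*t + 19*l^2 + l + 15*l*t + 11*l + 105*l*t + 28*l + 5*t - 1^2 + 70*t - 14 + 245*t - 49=2*l^3 + l^2*(10*t + 22) + l*(120*t + 40) + 320*t - 64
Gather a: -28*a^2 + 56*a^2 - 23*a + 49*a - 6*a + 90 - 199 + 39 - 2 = 28*a^2 + 20*a - 72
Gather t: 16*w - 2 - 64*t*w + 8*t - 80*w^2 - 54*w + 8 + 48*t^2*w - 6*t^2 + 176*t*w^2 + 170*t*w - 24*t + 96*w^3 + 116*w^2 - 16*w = t^2*(48*w - 6) + t*(176*w^2 + 106*w - 16) + 96*w^3 + 36*w^2 - 54*w + 6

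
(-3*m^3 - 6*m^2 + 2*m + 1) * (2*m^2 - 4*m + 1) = -6*m^5 + 25*m^3 - 12*m^2 - 2*m + 1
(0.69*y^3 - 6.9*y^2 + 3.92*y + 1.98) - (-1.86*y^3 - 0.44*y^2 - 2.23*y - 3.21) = 2.55*y^3 - 6.46*y^2 + 6.15*y + 5.19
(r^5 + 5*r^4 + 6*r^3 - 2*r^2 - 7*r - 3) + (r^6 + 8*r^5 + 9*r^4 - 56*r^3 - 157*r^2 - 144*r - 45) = r^6 + 9*r^5 + 14*r^4 - 50*r^3 - 159*r^2 - 151*r - 48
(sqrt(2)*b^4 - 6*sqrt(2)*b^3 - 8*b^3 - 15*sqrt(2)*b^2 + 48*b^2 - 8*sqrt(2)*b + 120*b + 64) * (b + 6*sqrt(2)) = sqrt(2)*b^5 - 6*sqrt(2)*b^4 + 4*b^4 - 63*sqrt(2)*b^3 - 24*b^3 - 60*b^2 + 280*sqrt(2)*b^2 - 32*b + 720*sqrt(2)*b + 384*sqrt(2)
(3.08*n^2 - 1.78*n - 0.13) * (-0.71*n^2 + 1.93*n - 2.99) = -2.1868*n^4 + 7.2082*n^3 - 12.5523*n^2 + 5.0713*n + 0.3887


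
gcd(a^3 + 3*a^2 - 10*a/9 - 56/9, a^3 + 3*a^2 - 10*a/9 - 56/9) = a^3 + 3*a^2 - 10*a/9 - 56/9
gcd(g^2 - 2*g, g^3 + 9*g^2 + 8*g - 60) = g - 2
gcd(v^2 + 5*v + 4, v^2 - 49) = 1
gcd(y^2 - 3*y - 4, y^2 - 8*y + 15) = 1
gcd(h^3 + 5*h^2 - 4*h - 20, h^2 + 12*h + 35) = h + 5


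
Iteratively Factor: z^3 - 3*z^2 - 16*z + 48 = (z - 4)*(z^2 + z - 12) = (z - 4)*(z + 4)*(z - 3)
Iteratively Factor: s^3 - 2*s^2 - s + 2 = (s + 1)*(s^2 - 3*s + 2) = (s - 1)*(s + 1)*(s - 2)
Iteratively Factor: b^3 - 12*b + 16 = (b - 2)*(b^2 + 2*b - 8) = (b - 2)*(b + 4)*(b - 2)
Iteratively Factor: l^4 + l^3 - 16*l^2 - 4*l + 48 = (l - 2)*(l^3 + 3*l^2 - 10*l - 24) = (l - 2)*(l + 2)*(l^2 + l - 12) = (l - 3)*(l - 2)*(l + 2)*(l + 4)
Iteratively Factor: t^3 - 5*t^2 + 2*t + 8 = (t + 1)*(t^2 - 6*t + 8) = (t - 4)*(t + 1)*(t - 2)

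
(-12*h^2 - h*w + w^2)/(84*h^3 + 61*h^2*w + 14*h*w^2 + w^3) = (-4*h + w)/(28*h^2 + 11*h*w + w^2)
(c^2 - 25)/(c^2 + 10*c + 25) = (c - 5)/(c + 5)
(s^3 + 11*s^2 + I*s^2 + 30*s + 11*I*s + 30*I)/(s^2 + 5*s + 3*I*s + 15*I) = (s^2 + s*(6 + I) + 6*I)/(s + 3*I)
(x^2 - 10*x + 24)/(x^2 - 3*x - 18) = (x - 4)/(x + 3)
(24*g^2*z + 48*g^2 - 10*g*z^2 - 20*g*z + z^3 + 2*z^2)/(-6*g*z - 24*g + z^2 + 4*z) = (-4*g*z - 8*g + z^2 + 2*z)/(z + 4)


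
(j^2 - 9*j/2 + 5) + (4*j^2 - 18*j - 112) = 5*j^2 - 45*j/2 - 107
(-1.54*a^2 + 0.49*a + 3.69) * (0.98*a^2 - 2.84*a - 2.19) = -1.5092*a^4 + 4.8538*a^3 + 5.5972*a^2 - 11.5527*a - 8.0811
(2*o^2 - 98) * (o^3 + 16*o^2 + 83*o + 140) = 2*o^5 + 32*o^4 + 68*o^3 - 1288*o^2 - 8134*o - 13720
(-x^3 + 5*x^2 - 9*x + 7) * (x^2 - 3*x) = -x^5 + 8*x^4 - 24*x^3 + 34*x^2 - 21*x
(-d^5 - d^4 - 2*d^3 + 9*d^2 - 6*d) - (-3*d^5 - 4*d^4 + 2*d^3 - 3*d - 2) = 2*d^5 + 3*d^4 - 4*d^3 + 9*d^2 - 3*d + 2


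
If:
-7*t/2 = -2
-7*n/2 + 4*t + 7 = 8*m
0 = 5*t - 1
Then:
No Solution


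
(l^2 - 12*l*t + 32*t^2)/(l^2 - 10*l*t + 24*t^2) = (-l + 8*t)/(-l + 6*t)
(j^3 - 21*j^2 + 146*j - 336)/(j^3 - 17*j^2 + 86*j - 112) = (j - 6)/(j - 2)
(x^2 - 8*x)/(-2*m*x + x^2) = (8 - x)/(2*m - x)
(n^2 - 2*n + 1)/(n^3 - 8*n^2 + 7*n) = (n - 1)/(n*(n - 7))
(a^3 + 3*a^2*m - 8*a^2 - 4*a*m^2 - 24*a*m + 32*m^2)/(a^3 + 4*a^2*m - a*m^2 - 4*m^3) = (a - 8)/(a + m)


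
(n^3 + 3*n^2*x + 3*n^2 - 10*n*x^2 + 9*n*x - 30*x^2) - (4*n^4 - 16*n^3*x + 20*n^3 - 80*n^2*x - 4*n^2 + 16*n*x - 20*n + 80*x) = -4*n^4 + 16*n^3*x - 19*n^3 + 83*n^2*x + 7*n^2 - 10*n*x^2 - 7*n*x + 20*n - 30*x^2 - 80*x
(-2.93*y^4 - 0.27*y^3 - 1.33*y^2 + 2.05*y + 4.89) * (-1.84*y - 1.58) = 5.3912*y^5 + 5.1262*y^4 + 2.8738*y^3 - 1.6706*y^2 - 12.2366*y - 7.7262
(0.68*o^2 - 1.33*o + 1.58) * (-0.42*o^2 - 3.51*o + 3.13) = -0.2856*o^4 - 1.8282*o^3 + 6.1331*o^2 - 9.7087*o + 4.9454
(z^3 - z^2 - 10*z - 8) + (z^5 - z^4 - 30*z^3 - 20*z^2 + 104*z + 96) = z^5 - z^4 - 29*z^3 - 21*z^2 + 94*z + 88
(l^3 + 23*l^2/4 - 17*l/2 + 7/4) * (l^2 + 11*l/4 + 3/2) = l^5 + 17*l^4/2 + 141*l^3/16 - 13*l^2 - 127*l/16 + 21/8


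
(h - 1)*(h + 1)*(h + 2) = h^3 + 2*h^2 - h - 2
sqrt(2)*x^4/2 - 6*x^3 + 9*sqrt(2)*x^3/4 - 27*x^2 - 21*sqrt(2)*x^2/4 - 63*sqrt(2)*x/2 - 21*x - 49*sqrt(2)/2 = (x + 1)*(x + 7/2)*(x - 7*sqrt(2))*(sqrt(2)*x/2 + 1)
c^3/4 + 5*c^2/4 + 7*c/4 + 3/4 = (c/4 + 1/4)*(c + 1)*(c + 3)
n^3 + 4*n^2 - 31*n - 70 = (n - 5)*(n + 2)*(n + 7)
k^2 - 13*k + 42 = (k - 7)*(k - 6)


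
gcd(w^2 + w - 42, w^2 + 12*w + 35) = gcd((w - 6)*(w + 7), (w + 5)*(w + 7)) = w + 7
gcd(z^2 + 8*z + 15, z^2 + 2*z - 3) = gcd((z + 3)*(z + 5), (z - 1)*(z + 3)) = z + 3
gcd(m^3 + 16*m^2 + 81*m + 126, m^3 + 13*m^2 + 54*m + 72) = m^2 + 9*m + 18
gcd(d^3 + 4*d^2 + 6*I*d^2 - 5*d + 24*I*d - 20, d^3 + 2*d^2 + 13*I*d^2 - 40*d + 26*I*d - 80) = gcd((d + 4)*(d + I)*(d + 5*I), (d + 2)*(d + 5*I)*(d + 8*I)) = d + 5*I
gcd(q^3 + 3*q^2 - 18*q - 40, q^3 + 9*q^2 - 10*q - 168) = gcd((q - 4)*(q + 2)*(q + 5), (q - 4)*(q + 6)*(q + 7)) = q - 4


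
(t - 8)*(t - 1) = t^2 - 9*t + 8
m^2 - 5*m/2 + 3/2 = (m - 3/2)*(m - 1)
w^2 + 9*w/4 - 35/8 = (w - 5/4)*(w + 7/2)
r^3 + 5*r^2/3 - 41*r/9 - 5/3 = (r - 5/3)*(r + 1/3)*(r + 3)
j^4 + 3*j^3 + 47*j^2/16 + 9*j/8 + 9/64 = (j + 1/4)*(j + 1/2)*(j + 3/4)*(j + 3/2)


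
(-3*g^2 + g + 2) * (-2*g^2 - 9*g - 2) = 6*g^4 + 25*g^3 - 7*g^2 - 20*g - 4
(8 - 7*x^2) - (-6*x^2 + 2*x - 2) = -x^2 - 2*x + 10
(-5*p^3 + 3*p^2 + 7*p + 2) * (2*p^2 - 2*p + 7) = -10*p^5 + 16*p^4 - 27*p^3 + 11*p^2 + 45*p + 14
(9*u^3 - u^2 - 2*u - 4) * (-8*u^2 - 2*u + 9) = -72*u^5 - 10*u^4 + 99*u^3 + 27*u^2 - 10*u - 36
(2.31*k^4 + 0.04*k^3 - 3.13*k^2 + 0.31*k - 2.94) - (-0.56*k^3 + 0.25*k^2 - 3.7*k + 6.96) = 2.31*k^4 + 0.6*k^3 - 3.38*k^2 + 4.01*k - 9.9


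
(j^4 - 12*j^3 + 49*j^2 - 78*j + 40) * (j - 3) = j^5 - 15*j^4 + 85*j^3 - 225*j^2 + 274*j - 120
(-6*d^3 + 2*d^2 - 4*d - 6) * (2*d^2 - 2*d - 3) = -12*d^5 + 16*d^4 + 6*d^3 - 10*d^2 + 24*d + 18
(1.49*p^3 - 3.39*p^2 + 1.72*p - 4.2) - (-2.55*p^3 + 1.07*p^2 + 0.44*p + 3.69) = 4.04*p^3 - 4.46*p^2 + 1.28*p - 7.89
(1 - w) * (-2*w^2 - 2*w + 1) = 2*w^3 - 3*w + 1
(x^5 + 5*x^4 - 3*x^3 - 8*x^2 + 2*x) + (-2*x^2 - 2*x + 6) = x^5 + 5*x^4 - 3*x^3 - 10*x^2 + 6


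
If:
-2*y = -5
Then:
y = 5/2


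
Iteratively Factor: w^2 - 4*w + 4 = (w - 2)*(w - 2)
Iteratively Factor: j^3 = (j)*(j^2) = j^2*(j)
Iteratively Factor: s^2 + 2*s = (s)*(s + 2)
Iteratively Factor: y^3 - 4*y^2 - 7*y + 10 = (y + 2)*(y^2 - 6*y + 5) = (y - 1)*(y + 2)*(y - 5)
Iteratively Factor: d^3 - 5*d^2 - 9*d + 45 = (d - 3)*(d^2 - 2*d - 15) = (d - 3)*(d + 3)*(d - 5)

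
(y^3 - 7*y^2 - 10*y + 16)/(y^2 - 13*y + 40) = (y^2 + y - 2)/(y - 5)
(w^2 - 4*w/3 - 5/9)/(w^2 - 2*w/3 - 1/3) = (w - 5/3)/(w - 1)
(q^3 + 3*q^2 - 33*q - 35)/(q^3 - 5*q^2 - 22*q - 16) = (q^2 + 2*q - 35)/(q^2 - 6*q - 16)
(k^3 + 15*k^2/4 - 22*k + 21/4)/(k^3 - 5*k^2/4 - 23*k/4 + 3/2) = (k + 7)/(k + 2)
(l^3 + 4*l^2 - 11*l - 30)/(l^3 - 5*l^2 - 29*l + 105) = (l + 2)/(l - 7)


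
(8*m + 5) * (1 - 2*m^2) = -16*m^3 - 10*m^2 + 8*m + 5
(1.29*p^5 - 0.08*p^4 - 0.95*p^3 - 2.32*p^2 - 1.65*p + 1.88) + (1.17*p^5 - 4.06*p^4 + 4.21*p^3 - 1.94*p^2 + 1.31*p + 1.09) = 2.46*p^5 - 4.14*p^4 + 3.26*p^3 - 4.26*p^2 - 0.34*p + 2.97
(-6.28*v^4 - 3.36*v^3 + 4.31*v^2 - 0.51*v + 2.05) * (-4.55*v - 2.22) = 28.574*v^5 + 29.2296*v^4 - 12.1513*v^3 - 7.2477*v^2 - 8.1953*v - 4.551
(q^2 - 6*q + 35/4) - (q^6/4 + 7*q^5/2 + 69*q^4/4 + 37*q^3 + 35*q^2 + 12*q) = -q^6/4 - 7*q^5/2 - 69*q^4/4 - 37*q^3 - 34*q^2 - 18*q + 35/4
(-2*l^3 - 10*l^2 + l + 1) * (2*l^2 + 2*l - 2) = -4*l^5 - 24*l^4 - 14*l^3 + 24*l^2 - 2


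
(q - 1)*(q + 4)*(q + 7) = q^3 + 10*q^2 + 17*q - 28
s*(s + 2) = s^2 + 2*s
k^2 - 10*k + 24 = (k - 6)*(k - 4)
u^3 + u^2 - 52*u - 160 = (u - 8)*(u + 4)*(u + 5)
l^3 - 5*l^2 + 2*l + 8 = (l - 4)*(l - 2)*(l + 1)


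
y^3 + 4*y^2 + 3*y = y*(y + 1)*(y + 3)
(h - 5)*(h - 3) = h^2 - 8*h + 15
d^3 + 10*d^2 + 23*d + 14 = (d + 1)*(d + 2)*(d + 7)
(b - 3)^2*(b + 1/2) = b^3 - 11*b^2/2 + 6*b + 9/2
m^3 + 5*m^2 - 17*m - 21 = (m - 3)*(m + 1)*(m + 7)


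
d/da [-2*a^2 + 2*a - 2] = 2 - 4*a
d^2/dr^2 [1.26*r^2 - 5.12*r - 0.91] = 2.52000000000000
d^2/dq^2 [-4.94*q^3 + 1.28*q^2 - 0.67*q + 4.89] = 2.56 - 29.64*q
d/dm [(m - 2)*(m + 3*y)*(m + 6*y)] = 3*m^2 + 18*m*y - 4*m + 18*y^2 - 18*y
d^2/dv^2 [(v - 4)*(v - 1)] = 2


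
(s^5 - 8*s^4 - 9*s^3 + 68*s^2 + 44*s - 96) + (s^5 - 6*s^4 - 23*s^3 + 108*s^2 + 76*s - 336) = 2*s^5 - 14*s^4 - 32*s^3 + 176*s^2 + 120*s - 432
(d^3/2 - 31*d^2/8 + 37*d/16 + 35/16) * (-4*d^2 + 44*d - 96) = -2*d^5 + 75*d^4/2 - 911*d^3/4 + 465*d^2 - 503*d/4 - 210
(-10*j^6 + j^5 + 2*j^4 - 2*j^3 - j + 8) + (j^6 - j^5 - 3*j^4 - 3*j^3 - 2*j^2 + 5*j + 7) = -9*j^6 - j^4 - 5*j^3 - 2*j^2 + 4*j + 15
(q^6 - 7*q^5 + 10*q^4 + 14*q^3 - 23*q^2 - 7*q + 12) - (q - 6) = q^6 - 7*q^5 + 10*q^4 + 14*q^3 - 23*q^2 - 8*q + 18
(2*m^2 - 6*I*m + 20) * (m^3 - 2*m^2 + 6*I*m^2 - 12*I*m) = 2*m^5 - 4*m^4 + 6*I*m^4 + 56*m^3 - 12*I*m^3 - 112*m^2 + 120*I*m^2 - 240*I*m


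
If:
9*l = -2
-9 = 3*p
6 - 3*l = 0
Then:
No Solution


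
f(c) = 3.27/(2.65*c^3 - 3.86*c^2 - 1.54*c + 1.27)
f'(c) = 3.27*(-7.95*c^2 + 7.72*c + 1.54)/(2.65*c^3 - 3.86*c^2 - 1.54*c + 1.27)^2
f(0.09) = 2.97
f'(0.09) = 5.84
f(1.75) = 3.42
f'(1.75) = -33.26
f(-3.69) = -0.02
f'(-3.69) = -0.01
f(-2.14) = -0.08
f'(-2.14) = -0.11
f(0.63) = -5.74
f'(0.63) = 32.74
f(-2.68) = -0.04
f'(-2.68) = -0.05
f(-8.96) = -0.00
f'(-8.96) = -0.00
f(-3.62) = -0.02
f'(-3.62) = -0.01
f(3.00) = 0.10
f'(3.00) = -0.14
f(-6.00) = -0.00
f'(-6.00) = -0.00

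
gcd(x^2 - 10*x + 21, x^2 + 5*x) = 1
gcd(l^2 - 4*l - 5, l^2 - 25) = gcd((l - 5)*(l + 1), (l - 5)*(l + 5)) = l - 5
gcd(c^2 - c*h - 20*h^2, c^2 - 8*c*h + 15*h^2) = c - 5*h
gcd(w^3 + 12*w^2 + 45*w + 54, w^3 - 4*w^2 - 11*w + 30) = w + 3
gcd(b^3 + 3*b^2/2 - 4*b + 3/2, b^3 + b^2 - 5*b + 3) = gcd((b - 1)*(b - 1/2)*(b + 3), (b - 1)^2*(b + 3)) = b^2 + 2*b - 3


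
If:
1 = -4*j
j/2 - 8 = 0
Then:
No Solution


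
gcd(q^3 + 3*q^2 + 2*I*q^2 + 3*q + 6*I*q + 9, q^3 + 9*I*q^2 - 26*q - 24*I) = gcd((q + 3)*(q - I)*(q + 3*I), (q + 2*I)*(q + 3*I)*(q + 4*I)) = q + 3*I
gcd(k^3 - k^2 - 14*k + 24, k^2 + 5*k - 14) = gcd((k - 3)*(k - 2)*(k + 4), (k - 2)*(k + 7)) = k - 2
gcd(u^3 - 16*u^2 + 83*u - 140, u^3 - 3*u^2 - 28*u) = u - 7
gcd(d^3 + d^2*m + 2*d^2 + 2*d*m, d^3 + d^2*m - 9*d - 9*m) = d + m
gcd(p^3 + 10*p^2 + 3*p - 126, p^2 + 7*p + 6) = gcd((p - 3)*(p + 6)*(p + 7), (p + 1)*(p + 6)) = p + 6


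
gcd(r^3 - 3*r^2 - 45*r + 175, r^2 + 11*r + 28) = r + 7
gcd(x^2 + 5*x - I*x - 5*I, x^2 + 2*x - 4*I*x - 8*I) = 1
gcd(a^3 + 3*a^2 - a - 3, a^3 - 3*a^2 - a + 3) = a^2 - 1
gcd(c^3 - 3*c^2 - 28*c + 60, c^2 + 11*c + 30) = c + 5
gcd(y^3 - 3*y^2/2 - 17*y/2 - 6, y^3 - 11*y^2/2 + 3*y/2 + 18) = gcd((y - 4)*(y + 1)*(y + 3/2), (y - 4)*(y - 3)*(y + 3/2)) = y^2 - 5*y/2 - 6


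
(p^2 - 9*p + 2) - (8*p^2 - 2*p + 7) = -7*p^2 - 7*p - 5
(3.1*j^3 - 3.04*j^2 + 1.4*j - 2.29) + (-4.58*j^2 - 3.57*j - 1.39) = 3.1*j^3 - 7.62*j^2 - 2.17*j - 3.68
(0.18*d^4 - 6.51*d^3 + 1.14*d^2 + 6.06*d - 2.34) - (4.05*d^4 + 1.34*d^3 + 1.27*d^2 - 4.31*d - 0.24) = -3.87*d^4 - 7.85*d^3 - 0.13*d^2 + 10.37*d - 2.1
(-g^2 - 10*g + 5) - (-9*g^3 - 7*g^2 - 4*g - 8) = 9*g^3 + 6*g^2 - 6*g + 13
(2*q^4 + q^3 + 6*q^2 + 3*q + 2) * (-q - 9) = -2*q^5 - 19*q^4 - 15*q^3 - 57*q^2 - 29*q - 18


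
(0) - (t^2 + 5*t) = -t^2 - 5*t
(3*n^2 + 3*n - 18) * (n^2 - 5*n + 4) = 3*n^4 - 12*n^3 - 21*n^2 + 102*n - 72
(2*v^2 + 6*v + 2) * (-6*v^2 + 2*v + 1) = -12*v^4 - 32*v^3 + 2*v^2 + 10*v + 2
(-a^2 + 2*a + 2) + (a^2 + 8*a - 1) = 10*a + 1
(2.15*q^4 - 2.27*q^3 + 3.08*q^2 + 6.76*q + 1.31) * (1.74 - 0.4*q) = -0.86*q^5 + 4.649*q^4 - 5.1818*q^3 + 2.6552*q^2 + 11.2384*q + 2.2794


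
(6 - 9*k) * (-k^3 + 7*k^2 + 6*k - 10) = 9*k^4 - 69*k^3 - 12*k^2 + 126*k - 60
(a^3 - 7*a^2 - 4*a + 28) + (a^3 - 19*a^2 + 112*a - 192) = 2*a^3 - 26*a^2 + 108*a - 164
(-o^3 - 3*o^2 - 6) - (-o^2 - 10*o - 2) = -o^3 - 2*o^2 + 10*o - 4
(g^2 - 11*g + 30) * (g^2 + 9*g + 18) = g^4 - 2*g^3 - 51*g^2 + 72*g + 540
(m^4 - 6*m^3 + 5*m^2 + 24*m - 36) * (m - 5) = m^5 - 11*m^4 + 35*m^3 - m^2 - 156*m + 180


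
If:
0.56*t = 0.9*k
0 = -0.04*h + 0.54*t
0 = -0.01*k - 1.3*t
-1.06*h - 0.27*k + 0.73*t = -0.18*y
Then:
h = 0.00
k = 0.00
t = 0.00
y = 0.00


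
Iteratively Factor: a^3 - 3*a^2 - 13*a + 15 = (a + 3)*(a^2 - 6*a + 5) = (a - 1)*(a + 3)*(a - 5)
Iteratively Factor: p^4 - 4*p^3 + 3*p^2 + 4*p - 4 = (p + 1)*(p^3 - 5*p^2 + 8*p - 4) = (p - 1)*(p + 1)*(p^2 - 4*p + 4) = (p - 2)*(p - 1)*(p + 1)*(p - 2)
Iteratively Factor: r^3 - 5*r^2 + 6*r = (r - 3)*(r^2 - 2*r) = (r - 3)*(r - 2)*(r)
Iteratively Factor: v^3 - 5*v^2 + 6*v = (v - 3)*(v^2 - 2*v) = v*(v - 3)*(v - 2)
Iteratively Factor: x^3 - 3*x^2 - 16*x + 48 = (x - 4)*(x^2 + x - 12) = (x - 4)*(x - 3)*(x + 4)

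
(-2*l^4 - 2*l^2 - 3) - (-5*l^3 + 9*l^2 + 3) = -2*l^4 + 5*l^3 - 11*l^2 - 6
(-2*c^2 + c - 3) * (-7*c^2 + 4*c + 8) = 14*c^4 - 15*c^3 + 9*c^2 - 4*c - 24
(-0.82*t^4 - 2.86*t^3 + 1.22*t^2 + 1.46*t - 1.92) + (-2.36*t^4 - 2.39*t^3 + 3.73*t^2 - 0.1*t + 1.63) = -3.18*t^4 - 5.25*t^3 + 4.95*t^2 + 1.36*t - 0.29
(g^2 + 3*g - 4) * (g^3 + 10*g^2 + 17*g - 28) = g^5 + 13*g^4 + 43*g^3 - 17*g^2 - 152*g + 112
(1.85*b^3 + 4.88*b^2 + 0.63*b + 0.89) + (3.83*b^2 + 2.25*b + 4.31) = 1.85*b^3 + 8.71*b^2 + 2.88*b + 5.2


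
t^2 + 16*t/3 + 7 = (t + 7/3)*(t + 3)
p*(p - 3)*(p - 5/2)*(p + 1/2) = p^4 - 5*p^3 + 19*p^2/4 + 15*p/4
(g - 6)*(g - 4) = g^2 - 10*g + 24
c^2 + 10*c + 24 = (c + 4)*(c + 6)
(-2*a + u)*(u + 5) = -2*a*u - 10*a + u^2 + 5*u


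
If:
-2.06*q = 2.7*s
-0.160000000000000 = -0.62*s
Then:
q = -0.34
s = 0.26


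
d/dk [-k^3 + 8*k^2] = k*(16 - 3*k)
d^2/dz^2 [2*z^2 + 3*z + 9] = 4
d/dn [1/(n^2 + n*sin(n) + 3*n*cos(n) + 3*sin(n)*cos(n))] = (3*n*sin(n) - n*cos(n) - 2*n - sin(n) - 3*cos(n) - 3*cos(2*n))/((n + sin(n))^2*(n + 3*cos(n))^2)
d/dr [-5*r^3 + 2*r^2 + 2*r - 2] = -15*r^2 + 4*r + 2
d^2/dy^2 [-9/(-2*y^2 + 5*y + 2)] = 18*(4*y^2 - 10*y - (4*y - 5)^2 - 4)/(-2*y^2 + 5*y + 2)^3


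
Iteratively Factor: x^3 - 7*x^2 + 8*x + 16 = (x + 1)*(x^2 - 8*x + 16) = (x - 4)*(x + 1)*(x - 4)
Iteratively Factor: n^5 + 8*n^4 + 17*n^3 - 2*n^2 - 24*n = (n - 1)*(n^4 + 9*n^3 + 26*n^2 + 24*n) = (n - 1)*(n + 3)*(n^3 + 6*n^2 + 8*n) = n*(n - 1)*(n + 3)*(n^2 + 6*n + 8) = n*(n - 1)*(n + 3)*(n + 4)*(n + 2)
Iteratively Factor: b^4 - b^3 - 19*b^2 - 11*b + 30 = (b + 3)*(b^3 - 4*b^2 - 7*b + 10) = (b - 5)*(b + 3)*(b^2 + b - 2) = (b - 5)*(b - 1)*(b + 3)*(b + 2)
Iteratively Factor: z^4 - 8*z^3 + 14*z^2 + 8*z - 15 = (z - 3)*(z^3 - 5*z^2 - z + 5) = (z - 5)*(z - 3)*(z^2 - 1) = (z - 5)*(z - 3)*(z + 1)*(z - 1)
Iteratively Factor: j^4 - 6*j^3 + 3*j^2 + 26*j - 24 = (j - 4)*(j^3 - 2*j^2 - 5*j + 6) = (j - 4)*(j - 1)*(j^2 - j - 6) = (j - 4)*(j - 3)*(j - 1)*(j + 2)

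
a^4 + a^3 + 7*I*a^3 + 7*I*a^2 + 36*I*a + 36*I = (a + 1)*(a - 2*I)*(a + 3*I)*(a + 6*I)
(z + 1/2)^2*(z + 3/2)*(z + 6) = z^4 + 17*z^3/2 + 67*z^2/4 + 87*z/8 + 9/4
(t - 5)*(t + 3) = t^2 - 2*t - 15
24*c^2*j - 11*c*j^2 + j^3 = j*(-8*c + j)*(-3*c + j)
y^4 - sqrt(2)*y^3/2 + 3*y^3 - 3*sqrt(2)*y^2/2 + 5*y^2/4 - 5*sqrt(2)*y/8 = y*(y + 1/2)*(y + 5/2)*(y - sqrt(2)/2)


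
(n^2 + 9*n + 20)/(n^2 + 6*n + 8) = (n + 5)/(n + 2)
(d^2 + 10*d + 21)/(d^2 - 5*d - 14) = (d^2 + 10*d + 21)/(d^2 - 5*d - 14)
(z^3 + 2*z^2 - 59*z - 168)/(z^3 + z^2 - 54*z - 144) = (z + 7)/(z + 6)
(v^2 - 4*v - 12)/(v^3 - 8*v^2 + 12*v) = (v + 2)/(v*(v - 2))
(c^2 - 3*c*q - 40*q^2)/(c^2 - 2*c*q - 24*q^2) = (-c^2 + 3*c*q + 40*q^2)/(-c^2 + 2*c*q + 24*q^2)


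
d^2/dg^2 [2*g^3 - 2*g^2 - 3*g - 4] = 12*g - 4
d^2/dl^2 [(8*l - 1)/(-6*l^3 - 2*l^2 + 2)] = (-l^2*(8*l - 1)*(9*l + 2)^2 + (72*l^2 + 16*l + (8*l - 1)*(9*l + 1))*(3*l^3 + l^2 - 1))/(3*l^3 + l^2 - 1)^3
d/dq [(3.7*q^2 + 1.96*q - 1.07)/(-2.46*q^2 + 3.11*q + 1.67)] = (16.3286*q^2 + 7.0936*q + 6.6009)/(6.0516*q^4 - 15.3012*q^3 + 1.4557*q^2 + 10.3874*q + 2.7889)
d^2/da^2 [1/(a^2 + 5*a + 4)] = 2*(-a^2 - 5*a + (2*a + 5)^2 - 4)/(a^2 + 5*a + 4)^3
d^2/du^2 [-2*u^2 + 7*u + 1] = -4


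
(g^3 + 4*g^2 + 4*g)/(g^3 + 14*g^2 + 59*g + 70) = g*(g + 2)/(g^2 + 12*g + 35)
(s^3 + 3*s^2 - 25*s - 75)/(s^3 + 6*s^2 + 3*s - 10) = (s^2 - 2*s - 15)/(s^2 + s - 2)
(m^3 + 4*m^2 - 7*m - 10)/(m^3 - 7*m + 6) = (m^2 + 6*m + 5)/(m^2 + 2*m - 3)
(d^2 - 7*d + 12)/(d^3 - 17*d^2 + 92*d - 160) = (d - 3)/(d^2 - 13*d + 40)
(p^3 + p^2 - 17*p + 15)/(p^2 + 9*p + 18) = (p^3 + p^2 - 17*p + 15)/(p^2 + 9*p + 18)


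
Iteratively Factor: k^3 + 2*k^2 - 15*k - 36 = (k + 3)*(k^2 - k - 12) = (k + 3)^2*(k - 4)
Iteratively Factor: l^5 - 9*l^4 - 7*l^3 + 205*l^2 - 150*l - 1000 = (l + 2)*(l^4 - 11*l^3 + 15*l^2 + 175*l - 500) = (l + 2)*(l + 4)*(l^3 - 15*l^2 + 75*l - 125) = (l - 5)*(l + 2)*(l + 4)*(l^2 - 10*l + 25) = (l - 5)^2*(l + 2)*(l + 4)*(l - 5)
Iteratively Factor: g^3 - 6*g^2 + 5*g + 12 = (g - 4)*(g^2 - 2*g - 3) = (g - 4)*(g - 3)*(g + 1)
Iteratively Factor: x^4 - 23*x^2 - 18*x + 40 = (x + 2)*(x^3 - 2*x^2 - 19*x + 20) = (x - 5)*(x + 2)*(x^2 + 3*x - 4) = (x - 5)*(x - 1)*(x + 2)*(x + 4)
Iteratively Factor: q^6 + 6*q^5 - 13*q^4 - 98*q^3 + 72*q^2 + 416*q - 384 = (q + 4)*(q^5 + 2*q^4 - 21*q^3 - 14*q^2 + 128*q - 96) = (q - 2)*(q + 4)*(q^4 + 4*q^3 - 13*q^2 - 40*q + 48) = (q - 2)*(q + 4)^2*(q^3 - 13*q + 12) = (q - 3)*(q - 2)*(q + 4)^2*(q^2 + 3*q - 4) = (q - 3)*(q - 2)*(q + 4)^3*(q - 1)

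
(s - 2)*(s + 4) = s^2 + 2*s - 8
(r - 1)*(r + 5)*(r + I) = r^3 + 4*r^2 + I*r^2 - 5*r + 4*I*r - 5*I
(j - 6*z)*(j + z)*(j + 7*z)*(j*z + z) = j^4*z + 2*j^3*z^2 + j^3*z - 41*j^2*z^3 + 2*j^2*z^2 - 42*j*z^4 - 41*j*z^3 - 42*z^4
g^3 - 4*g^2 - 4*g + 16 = (g - 4)*(g - 2)*(g + 2)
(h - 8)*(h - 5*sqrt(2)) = h^2 - 8*h - 5*sqrt(2)*h + 40*sqrt(2)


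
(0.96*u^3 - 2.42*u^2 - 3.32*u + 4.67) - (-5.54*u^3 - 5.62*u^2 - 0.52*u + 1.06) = 6.5*u^3 + 3.2*u^2 - 2.8*u + 3.61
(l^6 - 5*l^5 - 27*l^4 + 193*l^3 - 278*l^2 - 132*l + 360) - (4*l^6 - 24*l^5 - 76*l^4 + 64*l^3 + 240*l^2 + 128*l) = -3*l^6 + 19*l^5 + 49*l^4 + 129*l^3 - 518*l^2 - 260*l + 360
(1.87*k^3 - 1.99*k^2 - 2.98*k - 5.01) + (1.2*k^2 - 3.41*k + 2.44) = 1.87*k^3 - 0.79*k^2 - 6.39*k - 2.57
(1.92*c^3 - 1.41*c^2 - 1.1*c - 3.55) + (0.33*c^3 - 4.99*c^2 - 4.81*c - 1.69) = 2.25*c^3 - 6.4*c^2 - 5.91*c - 5.24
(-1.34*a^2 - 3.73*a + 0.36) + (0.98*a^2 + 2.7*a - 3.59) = -0.36*a^2 - 1.03*a - 3.23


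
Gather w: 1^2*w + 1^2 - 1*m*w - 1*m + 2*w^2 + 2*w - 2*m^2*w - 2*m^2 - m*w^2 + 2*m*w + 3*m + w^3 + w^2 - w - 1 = -2*m^2 + 2*m + w^3 + w^2*(3 - m) + w*(-2*m^2 + m + 2)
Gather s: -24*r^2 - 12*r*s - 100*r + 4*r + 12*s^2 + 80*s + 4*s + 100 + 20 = -24*r^2 - 96*r + 12*s^2 + s*(84 - 12*r) + 120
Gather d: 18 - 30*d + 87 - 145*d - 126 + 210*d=35*d - 21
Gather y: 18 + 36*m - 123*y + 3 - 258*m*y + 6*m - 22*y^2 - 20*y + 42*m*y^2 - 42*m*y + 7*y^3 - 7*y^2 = 42*m + 7*y^3 + y^2*(42*m - 29) + y*(-300*m - 143) + 21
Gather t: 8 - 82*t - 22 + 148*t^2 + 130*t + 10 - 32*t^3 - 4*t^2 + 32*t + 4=-32*t^3 + 144*t^2 + 80*t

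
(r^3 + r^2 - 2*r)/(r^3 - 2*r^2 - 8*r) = (r - 1)/(r - 4)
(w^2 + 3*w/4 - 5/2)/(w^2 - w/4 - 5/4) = (w + 2)/(w + 1)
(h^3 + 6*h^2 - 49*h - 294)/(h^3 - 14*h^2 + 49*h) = (h^2 + 13*h + 42)/(h*(h - 7))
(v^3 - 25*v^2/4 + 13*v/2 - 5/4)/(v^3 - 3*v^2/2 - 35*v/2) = (4*v^2 - 5*v + 1)/(2*v*(2*v + 7))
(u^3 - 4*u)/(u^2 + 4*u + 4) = u*(u - 2)/(u + 2)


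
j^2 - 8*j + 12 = (j - 6)*(j - 2)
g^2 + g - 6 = (g - 2)*(g + 3)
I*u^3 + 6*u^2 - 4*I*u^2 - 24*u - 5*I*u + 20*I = (u - 4)*(u - 5*I)*(I*u + 1)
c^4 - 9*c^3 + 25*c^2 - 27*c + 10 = (c - 5)*(c - 2)*(c - 1)^2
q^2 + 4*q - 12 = (q - 2)*(q + 6)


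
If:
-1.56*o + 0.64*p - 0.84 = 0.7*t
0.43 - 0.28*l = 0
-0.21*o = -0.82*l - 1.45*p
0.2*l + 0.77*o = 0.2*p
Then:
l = 1.54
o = -0.65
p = -0.96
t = -0.63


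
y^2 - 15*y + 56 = (y - 8)*(y - 7)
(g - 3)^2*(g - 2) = g^3 - 8*g^2 + 21*g - 18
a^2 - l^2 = (a - l)*(a + l)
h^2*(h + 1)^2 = h^4 + 2*h^3 + h^2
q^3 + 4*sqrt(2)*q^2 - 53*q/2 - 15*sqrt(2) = (q - 5*sqrt(2)/2)*(q + sqrt(2)/2)*(q + 6*sqrt(2))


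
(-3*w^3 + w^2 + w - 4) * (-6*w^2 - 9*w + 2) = 18*w^5 + 21*w^4 - 21*w^3 + 17*w^2 + 38*w - 8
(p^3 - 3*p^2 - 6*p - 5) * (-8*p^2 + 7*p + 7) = -8*p^5 + 31*p^4 + 34*p^3 - 23*p^2 - 77*p - 35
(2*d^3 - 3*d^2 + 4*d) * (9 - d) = -2*d^4 + 21*d^3 - 31*d^2 + 36*d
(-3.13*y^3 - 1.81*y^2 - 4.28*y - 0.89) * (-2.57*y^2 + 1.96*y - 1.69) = 8.0441*y^5 - 1.4831*y^4 + 12.7417*y^3 - 3.0426*y^2 + 5.4888*y + 1.5041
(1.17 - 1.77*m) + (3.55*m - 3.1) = 1.78*m - 1.93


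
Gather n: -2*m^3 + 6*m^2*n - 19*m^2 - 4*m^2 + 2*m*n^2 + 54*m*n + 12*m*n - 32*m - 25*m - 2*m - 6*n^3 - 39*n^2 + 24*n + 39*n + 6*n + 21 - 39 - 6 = -2*m^3 - 23*m^2 - 59*m - 6*n^3 + n^2*(2*m - 39) + n*(6*m^2 + 66*m + 69) - 24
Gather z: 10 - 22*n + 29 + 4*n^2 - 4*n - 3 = 4*n^2 - 26*n + 36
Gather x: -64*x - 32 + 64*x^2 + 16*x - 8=64*x^2 - 48*x - 40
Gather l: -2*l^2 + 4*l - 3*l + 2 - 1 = -2*l^2 + l + 1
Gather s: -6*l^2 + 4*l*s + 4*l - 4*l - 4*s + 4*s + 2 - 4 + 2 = -6*l^2 + 4*l*s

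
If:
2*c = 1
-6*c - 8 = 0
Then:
No Solution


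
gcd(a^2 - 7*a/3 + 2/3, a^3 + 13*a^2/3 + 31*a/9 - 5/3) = a - 1/3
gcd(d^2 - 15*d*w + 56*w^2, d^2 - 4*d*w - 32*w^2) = -d + 8*w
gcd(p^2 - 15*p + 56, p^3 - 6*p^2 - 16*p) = p - 8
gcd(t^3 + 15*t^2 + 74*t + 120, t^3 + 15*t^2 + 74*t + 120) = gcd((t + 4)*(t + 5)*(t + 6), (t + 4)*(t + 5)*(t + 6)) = t^3 + 15*t^2 + 74*t + 120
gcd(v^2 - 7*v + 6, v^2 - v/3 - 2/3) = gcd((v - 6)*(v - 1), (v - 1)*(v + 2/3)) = v - 1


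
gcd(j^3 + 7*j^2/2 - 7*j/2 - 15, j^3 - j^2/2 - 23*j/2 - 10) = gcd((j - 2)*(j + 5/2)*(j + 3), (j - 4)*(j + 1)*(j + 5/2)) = j + 5/2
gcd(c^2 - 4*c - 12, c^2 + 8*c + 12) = c + 2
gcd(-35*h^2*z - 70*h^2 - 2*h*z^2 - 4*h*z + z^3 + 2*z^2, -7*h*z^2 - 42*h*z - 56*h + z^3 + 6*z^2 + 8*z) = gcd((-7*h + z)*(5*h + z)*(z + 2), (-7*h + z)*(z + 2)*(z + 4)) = -7*h*z - 14*h + z^2 + 2*z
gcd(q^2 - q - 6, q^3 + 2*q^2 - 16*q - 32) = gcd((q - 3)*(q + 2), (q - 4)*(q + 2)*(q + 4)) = q + 2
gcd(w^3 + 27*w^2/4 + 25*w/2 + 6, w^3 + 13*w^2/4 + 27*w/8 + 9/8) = w + 3/4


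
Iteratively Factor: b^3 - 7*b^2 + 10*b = (b - 5)*(b^2 - 2*b) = b*(b - 5)*(b - 2)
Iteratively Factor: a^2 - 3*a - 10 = (a - 5)*(a + 2)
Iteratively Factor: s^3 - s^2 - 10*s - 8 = (s + 2)*(s^2 - 3*s - 4) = (s - 4)*(s + 2)*(s + 1)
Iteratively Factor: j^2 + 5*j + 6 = (j + 3)*(j + 2)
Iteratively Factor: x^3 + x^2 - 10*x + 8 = (x + 4)*(x^2 - 3*x + 2) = (x - 2)*(x + 4)*(x - 1)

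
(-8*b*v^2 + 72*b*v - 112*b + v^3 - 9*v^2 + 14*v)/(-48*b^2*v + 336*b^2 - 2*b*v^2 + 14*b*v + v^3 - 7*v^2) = (v - 2)/(6*b + v)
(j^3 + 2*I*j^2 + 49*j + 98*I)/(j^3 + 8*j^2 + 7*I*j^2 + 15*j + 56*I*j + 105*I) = (j^2 - 5*I*j + 14)/(j^2 + 8*j + 15)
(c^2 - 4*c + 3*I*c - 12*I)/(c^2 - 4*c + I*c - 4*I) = (c + 3*I)/(c + I)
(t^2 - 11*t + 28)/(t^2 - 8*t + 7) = (t - 4)/(t - 1)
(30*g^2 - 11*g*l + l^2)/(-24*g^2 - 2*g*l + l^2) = (-5*g + l)/(4*g + l)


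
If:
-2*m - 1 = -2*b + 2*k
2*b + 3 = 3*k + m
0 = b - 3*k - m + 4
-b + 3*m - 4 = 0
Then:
No Solution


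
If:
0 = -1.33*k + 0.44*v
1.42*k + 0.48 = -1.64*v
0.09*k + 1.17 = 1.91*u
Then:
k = -0.08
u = 0.61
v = -0.23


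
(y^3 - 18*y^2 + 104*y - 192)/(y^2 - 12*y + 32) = y - 6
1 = 1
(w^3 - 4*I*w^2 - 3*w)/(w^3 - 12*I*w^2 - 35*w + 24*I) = w/(w - 8*I)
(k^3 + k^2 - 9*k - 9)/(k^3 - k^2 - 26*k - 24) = (k^2 - 9)/(k^2 - 2*k - 24)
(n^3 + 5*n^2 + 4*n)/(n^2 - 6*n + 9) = n*(n^2 + 5*n + 4)/(n^2 - 6*n + 9)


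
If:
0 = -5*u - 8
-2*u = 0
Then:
No Solution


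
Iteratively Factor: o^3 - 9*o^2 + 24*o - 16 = (o - 1)*(o^2 - 8*o + 16) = (o - 4)*(o - 1)*(o - 4)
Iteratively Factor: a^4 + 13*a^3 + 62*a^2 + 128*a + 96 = (a + 4)*(a^3 + 9*a^2 + 26*a + 24) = (a + 4)^2*(a^2 + 5*a + 6) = (a + 2)*(a + 4)^2*(a + 3)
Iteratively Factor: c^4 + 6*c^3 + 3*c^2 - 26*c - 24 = (c - 2)*(c^3 + 8*c^2 + 19*c + 12) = (c - 2)*(c + 3)*(c^2 + 5*c + 4) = (c - 2)*(c + 1)*(c + 3)*(c + 4)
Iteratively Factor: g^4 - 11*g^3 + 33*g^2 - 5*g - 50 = (g - 5)*(g^3 - 6*g^2 + 3*g + 10) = (g - 5)*(g - 2)*(g^2 - 4*g - 5) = (g - 5)*(g - 2)*(g + 1)*(g - 5)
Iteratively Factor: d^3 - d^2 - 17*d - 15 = (d + 3)*(d^2 - 4*d - 5) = (d - 5)*(d + 3)*(d + 1)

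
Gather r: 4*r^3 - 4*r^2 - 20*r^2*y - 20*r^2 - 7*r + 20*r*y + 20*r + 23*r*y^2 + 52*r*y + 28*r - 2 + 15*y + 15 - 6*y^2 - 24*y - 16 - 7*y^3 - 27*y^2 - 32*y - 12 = 4*r^3 + r^2*(-20*y - 24) + r*(23*y^2 + 72*y + 41) - 7*y^3 - 33*y^2 - 41*y - 15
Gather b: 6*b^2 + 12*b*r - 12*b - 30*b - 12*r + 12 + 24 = 6*b^2 + b*(12*r - 42) - 12*r + 36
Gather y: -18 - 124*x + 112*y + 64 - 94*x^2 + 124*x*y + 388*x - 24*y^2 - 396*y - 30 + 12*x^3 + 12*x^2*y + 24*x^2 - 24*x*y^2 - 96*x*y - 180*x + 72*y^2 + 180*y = 12*x^3 - 70*x^2 + 84*x + y^2*(48 - 24*x) + y*(12*x^2 + 28*x - 104) + 16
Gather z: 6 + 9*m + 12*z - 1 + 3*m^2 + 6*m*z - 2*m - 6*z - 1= 3*m^2 + 7*m + z*(6*m + 6) + 4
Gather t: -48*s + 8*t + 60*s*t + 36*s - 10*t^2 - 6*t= -12*s - 10*t^2 + t*(60*s + 2)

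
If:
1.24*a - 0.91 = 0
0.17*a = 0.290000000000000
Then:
No Solution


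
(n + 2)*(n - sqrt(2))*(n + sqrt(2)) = n^3 + 2*n^2 - 2*n - 4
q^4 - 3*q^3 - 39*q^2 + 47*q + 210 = (q - 7)*(q - 3)*(q + 2)*(q + 5)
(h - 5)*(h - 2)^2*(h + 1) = h^4 - 8*h^3 + 15*h^2 + 4*h - 20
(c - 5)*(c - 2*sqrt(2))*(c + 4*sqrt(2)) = c^3 - 5*c^2 + 2*sqrt(2)*c^2 - 16*c - 10*sqrt(2)*c + 80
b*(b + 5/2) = b^2 + 5*b/2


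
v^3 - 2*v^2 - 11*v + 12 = (v - 4)*(v - 1)*(v + 3)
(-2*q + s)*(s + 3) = -2*q*s - 6*q + s^2 + 3*s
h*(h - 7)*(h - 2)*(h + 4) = h^4 - 5*h^3 - 22*h^2 + 56*h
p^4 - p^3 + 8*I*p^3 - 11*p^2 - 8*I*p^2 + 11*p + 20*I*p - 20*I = (p - 1)*(p - I)*(p + 4*I)*(p + 5*I)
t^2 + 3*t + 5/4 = (t + 1/2)*(t + 5/2)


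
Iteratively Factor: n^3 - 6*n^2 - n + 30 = (n + 2)*(n^2 - 8*n + 15) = (n - 5)*(n + 2)*(n - 3)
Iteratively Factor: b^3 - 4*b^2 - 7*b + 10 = (b + 2)*(b^2 - 6*b + 5) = (b - 1)*(b + 2)*(b - 5)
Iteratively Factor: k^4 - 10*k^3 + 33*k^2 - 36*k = (k)*(k^3 - 10*k^2 + 33*k - 36) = k*(k - 4)*(k^2 - 6*k + 9) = k*(k - 4)*(k - 3)*(k - 3)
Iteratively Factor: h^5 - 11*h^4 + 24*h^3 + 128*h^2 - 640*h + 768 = (h - 4)*(h^4 - 7*h^3 - 4*h^2 + 112*h - 192) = (h - 4)*(h - 3)*(h^3 - 4*h^2 - 16*h + 64) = (h - 4)^2*(h - 3)*(h^2 - 16) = (h - 4)^2*(h - 3)*(h + 4)*(h - 4)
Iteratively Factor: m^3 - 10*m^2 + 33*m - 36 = (m - 3)*(m^2 - 7*m + 12) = (m - 3)^2*(m - 4)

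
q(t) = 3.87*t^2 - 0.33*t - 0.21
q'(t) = 7.74*t - 0.33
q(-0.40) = 0.54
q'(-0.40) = -3.43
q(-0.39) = 0.51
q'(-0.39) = -3.35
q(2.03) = 15.07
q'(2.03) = 15.38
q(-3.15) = 39.23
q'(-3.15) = -24.71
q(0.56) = 0.82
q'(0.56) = 4.00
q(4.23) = 67.64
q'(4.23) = 32.41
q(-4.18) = 68.79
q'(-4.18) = -32.68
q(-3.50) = 48.35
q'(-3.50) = -27.42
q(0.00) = -0.21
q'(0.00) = -0.33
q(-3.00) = 35.61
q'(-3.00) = -23.55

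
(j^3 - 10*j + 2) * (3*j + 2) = 3*j^4 + 2*j^3 - 30*j^2 - 14*j + 4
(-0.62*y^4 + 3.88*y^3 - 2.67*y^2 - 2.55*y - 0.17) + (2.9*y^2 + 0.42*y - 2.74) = -0.62*y^4 + 3.88*y^3 + 0.23*y^2 - 2.13*y - 2.91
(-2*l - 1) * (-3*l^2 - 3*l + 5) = 6*l^3 + 9*l^2 - 7*l - 5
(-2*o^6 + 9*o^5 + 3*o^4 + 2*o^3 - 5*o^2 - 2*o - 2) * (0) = 0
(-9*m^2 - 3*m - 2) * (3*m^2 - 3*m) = -27*m^4 + 18*m^3 + 3*m^2 + 6*m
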